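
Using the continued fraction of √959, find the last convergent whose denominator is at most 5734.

59489/1921

√959 = [30; 1, 29, 1, 60, …] (period length 4).
Convergents:
  p_0/q_0 = 30/1
  p_1/q_1 = 31/1
  p_2/q_2 = 929/30
  p_3/q_3 = 960/31
  p_4/q_4 = 58529/1890
  p_5/q_5 = 59489/1921
  p_6/q_6 = 1783710/57599
q_5 = 1921 ≤ 5734 < 57599 = q_6, so the answer is 59489/1921.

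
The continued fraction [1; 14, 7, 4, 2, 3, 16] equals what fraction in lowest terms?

Using pₖ = aₖpₖ₋₁ + pₖ₋₂ and qₖ = aₖqₖ₋₁ + qₖ₋₂:
  k=0: a=1, p=1, q=1
  k=1: a=14, p=15, q=14
  k=2: a=7, p=106, q=99
  k=3: a=4, p=439, q=410
  k=4: a=2, p=984, q=919
  k=5: a=3, p=3391, q=3167
  k=6: a=16, p=55240, q=51591

55240/51591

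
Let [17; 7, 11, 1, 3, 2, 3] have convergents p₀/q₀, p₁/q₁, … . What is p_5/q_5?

Using pₖ = aₖpₖ₋₁ + pₖ₋₂, qₖ = aₖqₖ₋₁ + qₖ₋₂ (with p₋₁=1, p₋₂=0, q₋₁=0, q₋₂=1):
  k=0: a=17, p=17, q=1
  k=1: a=7, p=120, q=7
  k=2: a=11, p=1337, q=78
  k=3: a=1, p=1457, q=85
  k=4: a=3, p=5708, q=333
  k=5: a=2, p=12873, q=751

12873/751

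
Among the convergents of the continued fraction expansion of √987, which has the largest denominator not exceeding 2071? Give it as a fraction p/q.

47439/1510

√987 = [31; 2, 2, 2, 62, …] (period length 4).
Convergents:
  p_0/q_0 = 31/1
  p_1/q_1 = 63/2
  p_2/q_2 = 157/5
  p_3/q_3 = 377/12
  p_4/q_4 = 23531/749
  p_5/q_5 = 47439/1510
  p_6/q_6 = 118409/3769
q_5 = 1510 ≤ 2071 < 3769 = q_6, so the answer is 47439/1510.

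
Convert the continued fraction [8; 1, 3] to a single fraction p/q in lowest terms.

Fold from the inside: start with 3/1.
  1 + 1/3 = 4/3
  8 + 3/4 = 35/4

35/4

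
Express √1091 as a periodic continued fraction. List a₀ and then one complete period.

[33; 33, 66]

a₀ = ⌊√1091⌋ = 33.
With m₀=0, d₀=1 and mₖ₊₁ = dₖaₖ − mₖ, dₖ₊₁ = (n − mₖ₊₁²)/dₖ, aₖ₊₁ = ⌊(a₀+mₖ₊₁)/dₖ₊₁⌋:
  k=1: m=33, d=2, a=33
  k=2: m=33, d=1, a=66
d=1 and a=2a₀=66 at k=2, so the next step gives (m, d) = (33, 2) again — its k=1 value — and the period has length 2.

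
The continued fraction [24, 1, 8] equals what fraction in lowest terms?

224/9

Using pₖ = aₖpₖ₋₁ + pₖ₋₂ and qₖ = aₖqₖ₋₁ + qₖ₋₂:
  k=0: a=24, p=24, q=1
  k=1: a=1, p=25, q=1
  k=2: a=8, p=224, q=9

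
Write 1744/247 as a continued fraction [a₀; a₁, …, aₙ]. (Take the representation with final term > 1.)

1744 = 7·247 + 15
247 = 16·15 + 7
15 = 2·7 + 1
7 = 7·1 + 0  (stop)
So 1744/247 = [7; 16, 2, 7].

[7; 16, 2, 7]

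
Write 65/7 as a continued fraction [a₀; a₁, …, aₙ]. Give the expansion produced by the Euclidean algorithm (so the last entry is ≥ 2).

65 = 9·7 + 2
7 = 3·2 + 1
2 = 2·1 + 0  (stop)
So 65/7 = [9; 3, 2].

[9; 3, 2]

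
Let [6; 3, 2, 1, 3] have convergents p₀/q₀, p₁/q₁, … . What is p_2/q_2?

44/7

Using pₖ = aₖpₖ₋₁ + pₖ₋₂, qₖ = aₖqₖ₋₁ + qₖ₋₂ (with p₋₁=1, p₋₂=0, q₋₁=0, q₋₂=1):
  k=0: a=6, p=6, q=1
  k=1: a=3, p=19, q=3
  k=2: a=2, p=44, q=7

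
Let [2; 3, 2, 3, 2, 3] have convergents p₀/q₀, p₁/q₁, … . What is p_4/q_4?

126/55

Using pₖ = aₖpₖ₋₁ + pₖ₋₂, qₖ = aₖqₖ₋₁ + qₖ₋₂ (with p₋₁=1, p₋₂=0, q₋₁=0, q₋₂=1):
  k=0: a=2, p=2, q=1
  k=1: a=3, p=7, q=3
  k=2: a=2, p=16, q=7
  k=3: a=3, p=55, q=24
  k=4: a=2, p=126, q=55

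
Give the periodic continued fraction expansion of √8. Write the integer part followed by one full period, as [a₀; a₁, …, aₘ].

[2; 1, 4]

a₀ = ⌊√8⌋ = 2.
With m₀=0, d₀=1 and mₖ₊₁ = dₖaₖ − mₖ, dₖ₊₁ = (n − mₖ₊₁²)/dₖ, aₖ₊₁ = ⌊(a₀+mₖ₊₁)/dₖ₊₁⌋:
  k=1: m=2, d=4, a=1
  k=2: m=2, d=1, a=4
d=1 and a=2a₀=4 at k=2, so the next step gives (m, d) = (2, 4) again — its k=1 value — and the period has length 2.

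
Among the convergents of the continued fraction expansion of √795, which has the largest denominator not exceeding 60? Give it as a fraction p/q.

√795 = [28; 5, 9, 5, 56, …] (period length 4).
Convergents:
  p_0/q_0 = 28/1
  p_1/q_1 = 141/5
  p_2/q_2 = 1297/46
  p_3/q_3 = 6626/235
q_2 = 46 ≤ 60 < 235 = q_3, so the answer is 1297/46.

1297/46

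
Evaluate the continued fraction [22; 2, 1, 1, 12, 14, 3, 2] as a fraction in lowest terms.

141884/6335

Using pₖ = aₖpₖ₋₁ + pₖ₋₂ and qₖ = aₖqₖ₋₁ + qₖ₋₂:
  k=0: a=22, p=22, q=1
  k=1: a=2, p=45, q=2
  k=2: a=1, p=67, q=3
  k=3: a=1, p=112, q=5
  k=4: a=12, p=1411, q=63
  k=5: a=14, p=19866, q=887
  k=6: a=3, p=61009, q=2724
  k=7: a=2, p=141884, q=6335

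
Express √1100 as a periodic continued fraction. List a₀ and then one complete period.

[33; 6, 66]

a₀ = ⌊√1100⌋ = 33.
With m₀=0, d₀=1 and mₖ₊₁ = dₖaₖ − mₖ, dₖ₊₁ = (n − mₖ₊₁²)/dₖ, aₖ₊₁ = ⌊(a₀+mₖ₊₁)/dₖ₊₁⌋:
  k=1: m=33, d=11, a=6
  k=2: m=33, d=1, a=66
d=1 and a=2a₀=66 at k=2, so the next step gives (m, d) = (33, 11) again — its k=1 value — and the period has length 2.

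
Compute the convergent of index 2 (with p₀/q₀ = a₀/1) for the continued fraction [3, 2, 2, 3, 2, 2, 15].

Using pₖ = aₖpₖ₋₁ + pₖ₋₂, qₖ = aₖqₖ₋₁ + qₖ₋₂ (with p₋₁=1, p₋₂=0, q₋₁=0, q₋₂=1):
  k=0: a=3, p=3, q=1
  k=1: a=2, p=7, q=2
  k=2: a=2, p=17, q=5

17/5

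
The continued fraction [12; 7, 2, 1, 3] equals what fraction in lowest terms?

Using pₖ = aₖpₖ₋₁ + pₖ₋₂ and qₖ = aₖqₖ₋₁ + qₖ₋₂:
  k=0: a=12, p=12, q=1
  k=1: a=7, p=85, q=7
  k=2: a=2, p=182, q=15
  k=3: a=1, p=267, q=22
  k=4: a=3, p=983, q=81

983/81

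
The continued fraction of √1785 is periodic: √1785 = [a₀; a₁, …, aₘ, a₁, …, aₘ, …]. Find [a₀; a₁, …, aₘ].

a₀ = ⌊√1785⌋ = 42.
With m₀=0, d₀=1 and mₖ₊₁ = dₖaₖ − mₖ, dₖ₊₁ = (n − mₖ₊₁²)/dₖ, aₖ₊₁ = ⌊(a₀+mₖ₊₁)/dₖ₊₁⌋:
  k=1: m=42, d=21, a=4
  k=2: m=42, d=1, a=84
d=1 and a=2a₀=84 at k=2, so the next step gives (m, d) = (42, 21) again — its k=1 value — and the period has length 2.

[42; 4, 84]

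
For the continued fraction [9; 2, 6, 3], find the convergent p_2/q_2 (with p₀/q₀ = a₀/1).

Using pₖ = aₖpₖ₋₁ + pₖ₋₂, qₖ = aₖqₖ₋₁ + qₖ₋₂ (with p₋₁=1, p₋₂=0, q₋₁=0, q₋₂=1):
  k=0: a=9, p=9, q=1
  k=1: a=2, p=19, q=2
  k=2: a=6, p=123, q=13

123/13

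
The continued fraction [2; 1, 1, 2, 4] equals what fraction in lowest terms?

Fold from the inside: start with 4/1.
  2 + 1/4 = 9/4
  1 + 4/9 = 13/9
  1 + 9/13 = 22/13
  2 + 13/22 = 57/22

57/22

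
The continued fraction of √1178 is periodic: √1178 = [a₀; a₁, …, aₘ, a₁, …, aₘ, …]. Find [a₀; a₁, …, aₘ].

[34; 3, 9, 2, 9, 3, 68]

a₀ = ⌊√1178⌋ = 34.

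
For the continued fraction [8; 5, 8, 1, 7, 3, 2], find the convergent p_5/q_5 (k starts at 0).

9302/1135

Using pₖ = aₖpₖ₋₁ + pₖ₋₂, qₖ = aₖqₖ₋₁ + qₖ₋₂ (with p₋₁=1, p₋₂=0, q₋₁=0, q₋₂=1):
  k=0: a=8, p=8, q=1
  k=1: a=5, p=41, q=5
  k=2: a=8, p=336, q=41
  k=3: a=1, p=377, q=46
  k=4: a=7, p=2975, q=363
  k=5: a=3, p=9302, q=1135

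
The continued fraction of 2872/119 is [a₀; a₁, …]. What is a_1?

7

2872 = 24·119 + 16   →  a_0 = 24
119 = 7·16 + 7   →  a_1 = 7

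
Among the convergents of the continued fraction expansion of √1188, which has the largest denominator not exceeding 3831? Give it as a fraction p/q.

√1188 = [34; 2, 7, 6, 7, 2, 68, …] (period length 6).
Convergents:
  p_0/q_0 = 34/1
  p_1/q_1 = 69/2
  p_2/q_2 = 517/15
  p_3/q_3 = 3171/92
  p_4/q_4 = 22714/659
  p_5/q_5 = 48599/1410
  p_6/q_6 = 3327446/96539
q_5 = 1410 ≤ 3831 < 96539 = q_6, so the answer is 48599/1410.

48599/1410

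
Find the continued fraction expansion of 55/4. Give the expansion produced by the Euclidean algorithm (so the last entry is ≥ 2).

55 = 13*4 + 3
4 = 1*3 + 1
3 = 3*1 + 0  (stop)
So 55/4 = [13; 1, 3].

[13; 1, 3]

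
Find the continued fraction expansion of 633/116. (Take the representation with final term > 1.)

[5; 2, 5, 3, 3]

633 = 5×116 + 53
116 = 2×53 + 10
53 = 5×10 + 3
10 = 3×3 + 1
3 = 3×1 + 0  (stop)
So 633/116 = [5; 2, 5, 3, 3].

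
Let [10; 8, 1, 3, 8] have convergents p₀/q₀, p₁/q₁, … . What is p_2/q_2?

91/9

Using pₖ = aₖpₖ₋₁ + pₖ₋₂, qₖ = aₖqₖ₋₁ + qₖ₋₂ (with p₋₁=1, p₋₂=0, q₋₁=0, q₋₂=1):
  k=0: a=10, p=10, q=1
  k=1: a=8, p=81, q=8
  k=2: a=1, p=91, q=9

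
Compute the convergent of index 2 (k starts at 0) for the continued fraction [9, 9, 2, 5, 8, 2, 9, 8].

Using pₖ = aₖpₖ₋₁ + pₖ₋₂, qₖ = aₖqₖ₋₁ + qₖ₋₂ (with p₋₁=1, p₋₂=0, q₋₁=0, q₋₂=1):
  k=0: a=9, p=9, q=1
  k=1: a=9, p=82, q=9
  k=2: a=2, p=173, q=19

173/19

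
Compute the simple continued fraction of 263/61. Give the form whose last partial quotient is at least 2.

[4; 3, 4, 1, 3]

263 = 4·61 + 19
61 = 3·19 + 4
19 = 4·4 + 3
4 = 1·3 + 1
3 = 3·1 + 0  (stop)
So 263/61 = [4; 3, 4, 1, 3].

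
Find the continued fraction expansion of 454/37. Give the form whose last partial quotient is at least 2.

454 = 12·37 + 10
37 = 3·10 + 7
10 = 1·7 + 3
7 = 2·3 + 1
3 = 3·1 + 0  (stop)
So 454/37 = [12; 3, 1, 2, 3].

[12; 3, 1, 2, 3]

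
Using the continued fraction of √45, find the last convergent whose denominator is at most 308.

2046/305

√45 = [6; 1, 2, 2, 2, 1, 12, …] (period length 6).
Convergents:
  p_0/q_0 = 6/1
  p_1/q_1 = 7/1
  p_2/q_2 = 20/3
  p_3/q_3 = 47/7
  p_4/q_4 = 114/17
  p_5/q_5 = 161/24
  p_6/q_6 = 2046/305
  p_7/q_7 = 2207/329
q_6 = 305 ≤ 308 < 329 = q_7, so the answer is 2046/305.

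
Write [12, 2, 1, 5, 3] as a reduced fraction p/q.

Using pₖ = aₖpₖ₋₁ + pₖ₋₂ and qₖ = aₖqₖ₋₁ + qₖ₋₂:
  k=0: a=12, p=12, q=1
  k=1: a=2, p=25, q=2
  k=2: a=1, p=37, q=3
  k=3: a=5, p=210, q=17
  k=4: a=3, p=667, q=54

667/54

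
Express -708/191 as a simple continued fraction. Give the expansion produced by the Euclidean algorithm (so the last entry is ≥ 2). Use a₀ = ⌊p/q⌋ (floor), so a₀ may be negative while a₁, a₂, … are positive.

-708 = -4*191 + 56
191 = 3*56 + 23
56 = 2*23 + 10
23 = 2*10 + 3
10 = 3*3 + 1
3 = 3*1 + 0  (stop)
So -708/191 = [-4; 3, 2, 2, 3, 3].

[-4; 3, 2, 2, 3, 3]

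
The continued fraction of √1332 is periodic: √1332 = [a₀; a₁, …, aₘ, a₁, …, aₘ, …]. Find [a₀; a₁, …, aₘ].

[36; 2, 72]

a₀ = ⌊√1332⌋ = 36.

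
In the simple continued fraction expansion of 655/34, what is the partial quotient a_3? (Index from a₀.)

655 = 19·34 + 9   →  a_0 = 19
34 = 3·9 + 7   →  a_1 = 3
9 = 1·7 + 2   →  a_2 = 1
7 = 3·2 + 1   →  a_3 = 3

3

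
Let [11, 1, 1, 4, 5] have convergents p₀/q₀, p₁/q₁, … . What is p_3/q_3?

104/9

Using pₖ = aₖpₖ₋₁ + pₖ₋₂, qₖ = aₖqₖ₋₁ + qₖ₋₂ (with p₋₁=1, p₋₂=0, q₋₁=0, q₋₂=1):
  k=0: a=11, p=11, q=1
  k=1: a=1, p=12, q=1
  k=2: a=1, p=23, q=2
  k=3: a=4, p=104, q=9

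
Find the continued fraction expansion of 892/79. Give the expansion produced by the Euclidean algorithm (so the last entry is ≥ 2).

892 = 11·79 + 23
79 = 3·23 + 10
23 = 2·10 + 3
10 = 3·3 + 1
3 = 3·1 + 0  (stop)
So 892/79 = [11; 3, 2, 3, 3].

[11; 3, 2, 3, 3]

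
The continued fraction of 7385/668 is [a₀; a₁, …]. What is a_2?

18

7385 = 11·668 + 37   →  a_0 = 11
668 = 18·37 + 2   →  a_1 = 18
37 = 18·2 + 1   →  a_2 = 18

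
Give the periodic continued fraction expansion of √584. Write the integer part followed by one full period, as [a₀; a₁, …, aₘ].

[24; 6, 48]

a₀ = ⌊√584⌋ = 24.
With m₀=0, d₀=1 and mₖ₊₁ = dₖaₖ − mₖ, dₖ₊₁ = (n − mₖ₊₁²)/dₖ, aₖ₊₁ = ⌊(a₀+mₖ₊₁)/dₖ₊₁⌋:
  k=1: m=24, d=8, a=6
  k=2: m=24, d=1, a=48
d=1 and a=2a₀=48 at k=2, so the next step gives (m, d) = (24, 8) again — its k=1 value — and the period has length 2.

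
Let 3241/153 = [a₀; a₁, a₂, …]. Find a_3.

6

3241 = 21·153 + 28   →  a_0 = 21
153 = 5·28 + 13   →  a_1 = 5
28 = 2·13 + 2   →  a_2 = 2
13 = 6·2 + 1   →  a_3 = 6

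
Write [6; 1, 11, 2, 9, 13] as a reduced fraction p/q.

Fold from the inside: start with 13/1.
  9 + 1/13 = 118/13
  2 + 13/118 = 249/118
  11 + 118/249 = 2857/249
  1 + 249/2857 = 3106/2857
  6 + 2857/3106 = 21493/3106

21493/3106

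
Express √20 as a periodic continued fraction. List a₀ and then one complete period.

a₀ = ⌊√20⌋ = 4.
With m₀=0, d₀=1 and mₖ₊₁ = dₖaₖ − mₖ, dₖ₊₁ = (n − mₖ₊₁²)/dₖ, aₖ₊₁ = ⌊(a₀+mₖ₊₁)/dₖ₊₁⌋:
  k=1: m=4, d=4, a=2
  k=2: m=4, d=1, a=8
d=1 and a=2a₀=8 at k=2, so the next step gives (m, d) = (4, 4) again — its k=1 value — and the period has length 2.

[4; 2, 8]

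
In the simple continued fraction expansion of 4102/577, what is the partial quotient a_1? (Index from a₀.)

4102 = 7·577 + 63   →  a_0 = 7
577 = 9·63 + 10   →  a_1 = 9

9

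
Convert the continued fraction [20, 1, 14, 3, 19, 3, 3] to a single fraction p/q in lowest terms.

Using pₖ = aₖpₖ₋₁ + pₖ₋₂ and qₖ = aₖqₖ₋₁ + qₖ₋₂:
  k=0: a=20, p=20, q=1
  k=1: a=1, p=21, q=1
  k=2: a=14, p=314, q=15
  k=3: a=3, p=963, q=46
  k=4: a=19, p=18611, q=889
  k=5: a=3, p=56796, q=2713
  k=6: a=3, p=188999, q=9028

188999/9028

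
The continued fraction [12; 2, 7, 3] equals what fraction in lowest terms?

Using pₖ = aₖpₖ₋₁ + pₖ₋₂ and qₖ = aₖqₖ₋₁ + qₖ₋₂:
  k=0: a=12, p=12, q=1
  k=1: a=2, p=25, q=2
  k=2: a=7, p=187, q=15
  k=3: a=3, p=586, q=47

586/47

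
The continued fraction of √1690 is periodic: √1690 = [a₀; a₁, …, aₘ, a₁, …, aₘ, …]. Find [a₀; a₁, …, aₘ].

a₀ = ⌊√1690⌋ = 41.
With m₀=0, d₀=1 and mₖ₊₁ = dₖaₖ − mₖ, dₖ₊₁ = (n − mₖ₊₁²)/dₖ, aₖ₊₁ = ⌊(a₀+mₖ₊₁)/dₖ₊₁⌋:
  k=1: m=41, d=9, a=9
  k=2: m=40, d=10, a=8
  k=3: m=40, d=9, a=9
  k=4: m=41, d=1, a=82
d=1 and a=2a₀=82 at k=4, so the next step gives (m, d) = (41, 9) again — its k=1 value — and the period has length 4.

[41; 9, 8, 9, 82]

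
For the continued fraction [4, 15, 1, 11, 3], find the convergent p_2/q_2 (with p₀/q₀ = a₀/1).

Using pₖ = aₖpₖ₋₁ + pₖ₋₂, qₖ = aₖqₖ₋₁ + qₖ₋₂ (with p₋₁=1, p₋₂=0, q₋₁=0, q₋₂=1):
  k=0: a=4, p=4, q=1
  k=1: a=15, p=61, q=15
  k=2: a=1, p=65, q=16

65/16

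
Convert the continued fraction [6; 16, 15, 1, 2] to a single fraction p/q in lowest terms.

Using pₖ = aₖpₖ₋₁ + pₖ₋₂ and qₖ = aₖqₖ₋₁ + qₖ₋₂:
  k=0: a=6, p=6, q=1
  k=1: a=16, p=97, q=16
  k=2: a=15, p=1461, q=241
  k=3: a=1, p=1558, q=257
  k=4: a=2, p=4577, q=755

4577/755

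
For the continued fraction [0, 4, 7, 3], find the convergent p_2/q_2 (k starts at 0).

Using pₖ = aₖpₖ₋₁ + pₖ₋₂, qₖ = aₖqₖ₋₁ + qₖ₋₂ (with p₋₁=1, p₋₂=0, q₋₁=0, q₋₂=1):
  k=0: a=0, p=0, q=1
  k=1: a=4, p=1, q=4
  k=2: a=7, p=7, q=29

7/29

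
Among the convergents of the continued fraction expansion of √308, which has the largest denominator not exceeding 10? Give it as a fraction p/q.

√308 = [17; 1, 1, 4, 1, 1, 34, …] (period length 6).
Convergents:
  p_0/q_0 = 17/1
  p_1/q_1 = 18/1
  p_2/q_2 = 35/2
  p_3/q_3 = 158/9
  p_4/q_4 = 193/11
q_3 = 9 ≤ 10 < 11 = q_4, so the answer is 158/9.

158/9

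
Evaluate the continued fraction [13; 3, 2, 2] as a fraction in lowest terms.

226/17

Using pₖ = aₖpₖ₋₁ + pₖ₋₂ and qₖ = aₖqₖ₋₁ + qₖ₋₂:
  k=0: a=13, p=13, q=1
  k=1: a=3, p=40, q=3
  k=2: a=2, p=93, q=7
  k=3: a=2, p=226, q=17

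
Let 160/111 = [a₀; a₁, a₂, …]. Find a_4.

160 = 1·111 + 49   →  a_0 = 1
111 = 2·49 + 13   →  a_1 = 2
49 = 3·13 + 10   →  a_2 = 3
13 = 1·10 + 3   →  a_3 = 1
10 = 3·3 + 1   →  a_4 = 3

3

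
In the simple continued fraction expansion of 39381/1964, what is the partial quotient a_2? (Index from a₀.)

39381 = 20·1964 + 101   →  a_0 = 20
1964 = 19·101 + 45   →  a_1 = 19
101 = 2·45 + 11   →  a_2 = 2

2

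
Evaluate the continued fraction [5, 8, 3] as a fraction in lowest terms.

Fold from the inside: start with 3/1.
  8 + 1/3 = 25/3
  5 + 3/25 = 128/25

128/25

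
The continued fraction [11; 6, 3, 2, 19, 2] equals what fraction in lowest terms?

Using pₖ = aₖpₖ₋₁ + pₖ₋₂ and qₖ = aₖqₖ₋₁ + qₖ₋₂:
  k=0: a=11, p=11, q=1
  k=1: a=6, p=67, q=6
  k=2: a=3, p=212, q=19
  k=3: a=2, p=491, q=44
  k=4: a=19, p=9541, q=855
  k=5: a=2, p=19573, q=1754

19573/1754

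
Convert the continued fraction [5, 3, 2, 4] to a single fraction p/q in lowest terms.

Fold from the inside: start with 4/1.
  2 + 1/4 = 9/4
  3 + 4/9 = 31/9
  5 + 9/31 = 164/31

164/31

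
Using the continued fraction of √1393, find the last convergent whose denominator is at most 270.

√1393 = [37; 3, 10, 3, 74, …] (period length 4).
Convergents:
  p_0/q_0 = 37/1
  p_1/q_1 = 112/3
  p_2/q_2 = 1157/31
  p_3/q_3 = 3583/96
  p_4/q_4 = 266299/7135
q_3 = 96 ≤ 270 < 7135 = q_4, so the answer is 3583/96.

3583/96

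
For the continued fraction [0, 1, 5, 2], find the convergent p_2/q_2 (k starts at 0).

5/6

Using pₖ = aₖpₖ₋₁ + pₖ₋₂, qₖ = aₖqₖ₋₁ + qₖ₋₂ (with p₋₁=1, p₋₂=0, q₋₁=0, q₋₂=1):
  k=0: a=0, p=0, q=1
  k=1: a=1, p=1, q=1
  k=2: a=5, p=5, q=6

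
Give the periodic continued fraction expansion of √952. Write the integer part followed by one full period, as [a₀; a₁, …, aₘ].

a₀ = ⌊√952⌋ = 30.
With m₀=0, d₀=1 and mₖ₊₁ = dₖaₖ − mₖ, dₖ₊₁ = (n − mₖ₊₁²)/dₖ, aₖ₊₁ = ⌊(a₀+mₖ₊₁)/dₖ₊₁⌋:
  k=1: m=30, d=52, a=1
  k=2: m=22, d=9, a=5
  k=3: m=23, d=47, a=1
  k=4: m=24, d=8, a=6
  k=5: m=24, d=47, a=1
  k=6: m=23, d=9, a=5
  k=7: m=22, d=52, a=1
  k=8: m=30, d=1, a=60
d=1 and a=2a₀=60 at k=8, so the next step gives (m, d) = (30, 52) again — its k=1 value — and the period has length 8.

[30; 1, 5, 1, 6, 1, 5, 1, 60]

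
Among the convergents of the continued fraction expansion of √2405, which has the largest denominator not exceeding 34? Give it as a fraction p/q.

√2405 = [49; 24, 1, 1, 24, 98, …] (period length 5).
Convergents:
  p_0/q_0 = 49/1
  p_1/q_1 = 1177/24
  p_2/q_2 = 1226/25
  p_3/q_3 = 2403/49
q_2 = 25 ≤ 34 < 49 = q_3, so the answer is 1226/25.

1226/25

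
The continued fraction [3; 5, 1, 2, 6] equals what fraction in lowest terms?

343/108

Using pₖ = aₖpₖ₋₁ + pₖ₋₂ and qₖ = aₖqₖ₋₁ + qₖ₋₂:
  k=0: a=3, p=3, q=1
  k=1: a=5, p=16, q=5
  k=2: a=1, p=19, q=6
  k=3: a=2, p=54, q=17
  k=4: a=6, p=343, q=108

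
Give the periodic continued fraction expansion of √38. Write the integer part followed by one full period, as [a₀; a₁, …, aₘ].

[6; 6, 12]

a₀ = ⌊√38⌋ = 6.
With m₀=0, d₀=1 and mₖ₊₁ = dₖaₖ − mₖ, dₖ₊₁ = (n − mₖ₊₁²)/dₖ, aₖ₊₁ = ⌊(a₀+mₖ₊₁)/dₖ₊₁⌋:
  k=1: m=6, d=2, a=6
  k=2: m=6, d=1, a=12
d=1 and a=2a₀=12 at k=2, so the next step gives (m, d) = (6, 2) again — its k=1 value — and the period has length 2.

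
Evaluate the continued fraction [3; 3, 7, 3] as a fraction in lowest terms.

Using pₖ = aₖpₖ₋₁ + pₖ₋₂ and qₖ = aₖqₖ₋₁ + qₖ₋₂:
  k=0: a=3, p=3, q=1
  k=1: a=3, p=10, q=3
  k=2: a=7, p=73, q=22
  k=3: a=3, p=229, q=69

229/69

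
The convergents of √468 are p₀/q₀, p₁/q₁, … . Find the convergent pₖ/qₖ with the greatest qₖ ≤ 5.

√468 = [21; 1, 1, 1, 2, 1, 1, 1, 42, …] (period length 8).
Convergents:
  p_0/q_0 = 21/1
  p_1/q_1 = 22/1
  p_2/q_2 = 43/2
  p_3/q_3 = 65/3
  p_4/q_4 = 173/8
q_3 = 3 ≤ 5 < 8 = q_4, so the answer is 65/3.

65/3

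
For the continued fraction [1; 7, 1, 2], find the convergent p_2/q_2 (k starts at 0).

9/8

Using pₖ = aₖpₖ₋₁ + pₖ₋₂, qₖ = aₖqₖ₋₁ + qₖ₋₂ (with p₋₁=1, p₋₂=0, q₋₁=0, q₋₂=1):
  k=0: a=1, p=1, q=1
  k=1: a=7, p=8, q=7
  k=2: a=1, p=9, q=8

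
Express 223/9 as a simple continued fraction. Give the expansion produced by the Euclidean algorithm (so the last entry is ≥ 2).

[24; 1, 3, 2]

223 = 24*9 + 7
9 = 1*7 + 2
7 = 3*2 + 1
2 = 2*1 + 0  (stop)
So 223/9 = [24; 1, 3, 2].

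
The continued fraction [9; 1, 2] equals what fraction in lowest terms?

29/3

Fold from the inside: start with 2/1.
  1 + 1/2 = 3/2
  9 + 2/3 = 29/3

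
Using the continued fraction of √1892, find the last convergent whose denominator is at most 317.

√1892 = [43; 2, 86, …] (period length 2).
Convergents:
  p_0/q_0 = 43/1
  p_1/q_1 = 87/2
  p_2/q_2 = 7525/173
  p_3/q_3 = 15137/348
q_2 = 173 ≤ 317 < 348 = q_3, so the answer is 7525/173.

7525/173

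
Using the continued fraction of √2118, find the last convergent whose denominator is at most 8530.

194810/4233

√2118 = [46; 46, 92, …] (period length 2).
Convergents:
  p_0/q_0 = 46/1
  p_1/q_1 = 2117/46
  p_2/q_2 = 194810/4233
  p_3/q_3 = 8963377/194764
q_2 = 4233 ≤ 8530 < 194764 = q_3, so the answer is 194810/4233.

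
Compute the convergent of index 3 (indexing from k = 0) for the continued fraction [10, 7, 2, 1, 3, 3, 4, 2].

Using pₖ = aₖpₖ₋₁ + pₖ₋₂, qₖ = aₖqₖ₋₁ + qₖ₋₂ (with p₋₁=1, p₋₂=0, q₋₁=0, q₋₂=1):
  k=0: a=10, p=10, q=1
  k=1: a=7, p=71, q=7
  k=2: a=2, p=152, q=15
  k=3: a=1, p=223, q=22

223/22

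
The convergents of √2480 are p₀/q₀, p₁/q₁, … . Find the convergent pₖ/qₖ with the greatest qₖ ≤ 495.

24601/494

√2480 = [49; 1, 3, 1, 98, …] (period length 4).
Convergents:
  p_0/q_0 = 49/1
  p_1/q_1 = 50/1
  p_2/q_2 = 199/4
  p_3/q_3 = 249/5
  p_4/q_4 = 24601/494
  p_5/q_5 = 24850/499
q_4 = 494 ≤ 495 < 499 = q_5, so the answer is 24601/494.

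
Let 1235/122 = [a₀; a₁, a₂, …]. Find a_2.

7

1235 = 10·122 + 15   →  a_0 = 10
122 = 8·15 + 2   →  a_1 = 8
15 = 7·2 + 1   →  a_2 = 7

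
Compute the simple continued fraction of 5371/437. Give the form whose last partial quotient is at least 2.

[12; 3, 2, 3, 1, 2, 1, 3]

5371 = 12*437 + 127
437 = 3*127 + 56
127 = 2*56 + 15
56 = 3*15 + 11
15 = 1*11 + 4
11 = 2*4 + 3
4 = 1*3 + 1
3 = 3*1 + 0  (stop)
So 5371/437 = [12; 3, 2, 3, 1, 2, 1, 3].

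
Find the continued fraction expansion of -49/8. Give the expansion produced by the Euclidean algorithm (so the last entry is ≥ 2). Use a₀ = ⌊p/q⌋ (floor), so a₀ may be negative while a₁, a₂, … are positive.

[-7; 1, 7]

-49 = -7×8 + 7
8 = 1×7 + 1
7 = 7×1 + 0  (stop)
So -49/8 = [-7; 1, 7].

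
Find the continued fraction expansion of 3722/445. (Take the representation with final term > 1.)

3722 = 8*445 + 162
445 = 2*162 + 121
162 = 1*121 + 41
121 = 2*41 + 39
41 = 1*39 + 2
39 = 19*2 + 1
2 = 2*1 + 0  (stop)
So 3722/445 = [8; 2, 1, 2, 1, 19, 2].

[8; 2, 1, 2, 1, 19, 2]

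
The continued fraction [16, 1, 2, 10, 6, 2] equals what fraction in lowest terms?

6821/409

Using pₖ = aₖpₖ₋₁ + pₖ₋₂ and qₖ = aₖqₖ₋₁ + qₖ₋₂:
  k=0: a=16, p=16, q=1
  k=1: a=1, p=17, q=1
  k=2: a=2, p=50, q=3
  k=3: a=10, p=517, q=31
  k=4: a=6, p=3152, q=189
  k=5: a=2, p=6821, q=409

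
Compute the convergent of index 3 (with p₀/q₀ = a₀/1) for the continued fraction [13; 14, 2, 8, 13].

Using pₖ = aₖpₖ₋₁ + pₖ₋₂, qₖ = aₖqₖ₋₁ + qₖ₋₂ (with p₋₁=1, p₋₂=0, q₋₁=0, q₋₂=1):
  k=0: a=13, p=13, q=1
  k=1: a=14, p=183, q=14
  k=2: a=2, p=379, q=29
  k=3: a=8, p=3215, q=246

3215/246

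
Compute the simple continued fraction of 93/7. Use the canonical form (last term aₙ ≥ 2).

93 = 13·7 + 2
7 = 3·2 + 1
2 = 2·1 + 0  (stop)
So 93/7 = [13; 3, 2].

[13; 3, 2]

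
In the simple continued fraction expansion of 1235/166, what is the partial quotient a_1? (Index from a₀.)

2

1235 = 7·166 + 73   →  a_0 = 7
166 = 2·73 + 20   →  a_1 = 2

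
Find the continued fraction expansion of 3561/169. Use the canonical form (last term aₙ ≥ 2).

[21; 14, 12]

3561 = 21*169 + 12
169 = 14*12 + 1
12 = 12*1 + 0  (stop)
So 3561/169 = [21; 14, 12].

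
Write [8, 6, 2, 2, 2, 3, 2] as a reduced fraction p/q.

Using pₖ = aₖpₖ₋₁ + pₖ₋₂ and qₖ = aₖqₖ₋₁ + qₖ₋₂:
  k=0: a=8, p=8, q=1
  k=1: a=6, p=49, q=6
  k=2: a=2, p=106, q=13
  k=3: a=2, p=261, q=32
  k=4: a=2, p=628, q=77
  k=5: a=3, p=2145, q=263
  k=6: a=2, p=4918, q=603

4918/603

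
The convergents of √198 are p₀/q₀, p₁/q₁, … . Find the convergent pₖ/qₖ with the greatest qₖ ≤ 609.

5530/393

√198 = [14; 14, 28, …] (period length 2).
Convergents:
  p_0/q_0 = 14/1
  p_1/q_1 = 197/14
  p_2/q_2 = 5530/393
  p_3/q_3 = 77617/5516
q_2 = 393 ≤ 609 < 5516 = q_3, so the answer is 5530/393.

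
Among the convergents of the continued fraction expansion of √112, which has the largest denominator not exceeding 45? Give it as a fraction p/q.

127/12

√112 = [10; 1, 1, 2, 1, 1, 20, …] (period length 6).
Convergents:
  p_0/q_0 = 10/1
  p_1/q_1 = 11/1
  p_2/q_2 = 21/2
  p_3/q_3 = 53/5
  p_4/q_4 = 74/7
  p_5/q_5 = 127/12
  p_6/q_6 = 2614/247
q_5 = 12 ≤ 45 < 247 = q_6, so the answer is 127/12.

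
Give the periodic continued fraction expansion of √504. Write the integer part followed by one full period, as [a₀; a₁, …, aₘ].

a₀ = ⌊√504⌋ = 22.
With m₀=0, d₀=1 and mₖ₊₁ = dₖaₖ − mₖ, dₖ₊₁ = (n − mₖ₊₁²)/dₖ, aₖ₊₁ = ⌊(a₀+mₖ₊₁)/dₖ₊₁⌋:
  k=1: m=22, d=20, a=2
  k=2: m=18, d=9, a=4
  k=3: m=18, d=20, a=2
  k=4: m=22, d=1, a=44
d=1 and a=2a₀=44 at k=4, so the next step gives (m, d) = (22, 20) again — its k=1 value — and the period has length 4.

[22; 2, 4, 2, 44]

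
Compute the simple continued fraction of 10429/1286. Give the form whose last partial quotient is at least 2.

[8; 9, 8, 3, 2, 2]

10429 = 8×1286 + 141
1286 = 9×141 + 17
141 = 8×17 + 5
17 = 3×5 + 2
5 = 2×2 + 1
2 = 2×1 + 0  (stop)
So 10429/1286 = [8; 9, 8, 3, 2, 2].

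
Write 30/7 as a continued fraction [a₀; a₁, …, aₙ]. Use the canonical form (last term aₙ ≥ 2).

[4; 3, 2]

30 = 4·7 + 2
7 = 3·2 + 1
2 = 2·1 + 0  (stop)
So 30/7 = [4; 3, 2].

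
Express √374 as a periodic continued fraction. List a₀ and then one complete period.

[19; 2, 1, 18, 1, 2, 38]

a₀ = ⌊√374⌋ = 19.
With m₀=0, d₀=1 and mₖ₊₁ = dₖaₖ − mₖ, dₖ₊₁ = (n − mₖ₊₁²)/dₖ, aₖ₊₁ = ⌊(a₀+mₖ₊₁)/dₖ₊₁⌋:
  k=1: m=19, d=13, a=2
  k=2: m=7, d=25, a=1
  k=3: m=18, d=2, a=18
  k=4: m=18, d=25, a=1
  k=5: m=7, d=13, a=2
  k=6: m=19, d=1, a=38
d=1 and a=2a₀=38 at k=6, so the next step gives (m, d) = (19, 13) again — its k=1 value — and the period has length 6.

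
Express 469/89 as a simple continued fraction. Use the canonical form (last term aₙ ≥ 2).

469 = 5·89 + 24
89 = 3·24 + 17
24 = 1·17 + 7
17 = 2·7 + 3
7 = 2·3 + 1
3 = 3·1 + 0  (stop)
So 469/89 = [5; 3, 1, 2, 2, 3].

[5; 3, 1, 2, 2, 3]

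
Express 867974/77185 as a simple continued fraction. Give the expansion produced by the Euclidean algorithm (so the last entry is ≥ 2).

[11; 4, 13, 3, 1, 18, 19]

867974 = 11×77185 + 18939
77185 = 4×18939 + 1429
18939 = 13×1429 + 362
1429 = 3×362 + 343
362 = 1×343 + 19
343 = 18×19 + 1
19 = 19×1 + 0  (stop)
So 867974/77185 = [11; 4, 13, 3, 1, 18, 19].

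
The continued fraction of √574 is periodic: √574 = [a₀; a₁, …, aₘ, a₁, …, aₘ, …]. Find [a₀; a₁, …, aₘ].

a₀ = ⌊√574⌋ = 23.

[23; 1, 22, 1, 46]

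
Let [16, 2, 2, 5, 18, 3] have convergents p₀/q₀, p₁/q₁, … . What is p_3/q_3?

443/27

Using pₖ = aₖpₖ₋₁ + pₖ₋₂, qₖ = aₖqₖ₋₁ + qₖ₋₂ (with p₋₁=1, p₋₂=0, q₋₁=0, q₋₂=1):
  k=0: a=16, p=16, q=1
  k=1: a=2, p=33, q=2
  k=2: a=2, p=82, q=5
  k=3: a=5, p=443, q=27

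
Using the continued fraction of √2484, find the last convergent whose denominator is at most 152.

√2484 = [49; 1, 5, 4, 5, 1, 98, …] (period length 6).
Convergents:
  p_0/q_0 = 49/1
  p_1/q_1 = 50/1
  p_2/q_2 = 299/6
  p_3/q_3 = 1246/25
  p_4/q_4 = 6529/131
  p_5/q_5 = 7775/156
q_4 = 131 ≤ 152 < 156 = q_5, so the answer is 6529/131.

6529/131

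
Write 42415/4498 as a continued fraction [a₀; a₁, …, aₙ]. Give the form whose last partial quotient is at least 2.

[9; 2, 3, 17, 12, 3]

42415 = 9×4498 + 1933
4498 = 2×1933 + 632
1933 = 3×632 + 37
632 = 17×37 + 3
37 = 12×3 + 1
3 = 3×1 + 0  (stop)
So 42415/4498 = [9; 2, 3, 17, 12, 3].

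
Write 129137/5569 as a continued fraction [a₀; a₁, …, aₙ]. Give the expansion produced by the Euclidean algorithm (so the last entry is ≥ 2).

129137 = 23*5569 + 1050
5569 = 5*1050 + 319
1050 = 3*319 + 93
319 = 3*93 + 40
93 = 2*40 + 13
40 = 3*13 + 1
13 = 13*1 + 0  (stop)
So 129137/5569 = [23; 5, 3, 3, 2, 3, 13].

[23; 5, 3, 3, 2, 3, 13]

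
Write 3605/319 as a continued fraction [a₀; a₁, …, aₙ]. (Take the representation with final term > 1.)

3605 = 11×319 + 96
319 = 3×96 + 31
96 = 3×31 + 3
31 = 10×3 + 1
3 = 3×1 + 0  (stop)
So 3605/319 = [11; 3, 3, 10, 3].

[11; 3, 3, 10, 3]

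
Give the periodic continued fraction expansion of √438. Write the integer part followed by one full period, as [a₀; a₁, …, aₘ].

[20; 1, 12, 1, 40]

a₀ = ⌊√438⌋ = 20.
With m₀=0, d₀=1 and mₖ₊₁ = dₖaₖ − mₖ, dₖ₊₁ = (n − mₖ₊₁²)/dₖ, aₖ₊₁ = ⌊(a₀+mₖ₊₁)/dₖ₊₁⌋:
  k=1: m=20, d=38, a=1
  k=2: m=18, d=3, a=12
  k=3: m=18, d=38, a=1
  k=4: m=20, d=1, a=40
d=1 and a=2a₀=40 at k=4, so the next step gives (m, d) = (20, 38) again — its k=1 value — and the period has length 4.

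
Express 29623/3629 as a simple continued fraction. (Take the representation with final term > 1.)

[8; 6, 7, 8, 3, 3]

29623 = 8*3629 + 591
3629 = 6*591 + 83
591 = 7*83 + 10
83 = 8*10 + 3
10 = 3*3 + 1
3 = 3*1 + 0  (stop)
So 29623/3629 = [8; 6, 7, 8, 3, 3].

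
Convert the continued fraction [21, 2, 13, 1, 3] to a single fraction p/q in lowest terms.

2449/114

Using pₖ = aₖpₖ₋₁ + pₖ₋₂ and qₖ = aₖqₖ₋₁ + qₖ₋₂:
  k=0: a=21, p=21, q=1
  k=1: a=2, p=43, q=2
  k=2: a=13, p=580, q=27
  k=3: a=1, p=623, q=29
  k=4: a=3, p=2449, q=114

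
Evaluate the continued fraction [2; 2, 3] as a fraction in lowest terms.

17/7

Fold from the inside: start with 3/1.
  2 + 1/3 = 7/3
  2 + 3/7 = 17/7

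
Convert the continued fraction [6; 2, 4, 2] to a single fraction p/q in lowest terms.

129/20

Using pₖ = aₖpₖ₋₁ + pₖ₋₂ and qₖ = aₖqₖ₋₁ + qₖ₋₂:
  k=0: a=6, p=6, q=1
  k=1: a=2, p=13, q=2
  k=2: a=4, p=58, q=9
  k=3: a=2, p=129, q=20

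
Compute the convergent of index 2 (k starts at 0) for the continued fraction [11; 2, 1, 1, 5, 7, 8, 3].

Using pₖ = aₖpₖ₋₁ + pₖ₋₂, qₖ = aₖqₖ₋₁ + qₖ₋₂ (with p₋₁=1, p₋₂=0, q₋₁=0, q₋₂=1):
  k=0: a=11, p=11, q=1
  k=1: a=2, p=23, q=2
  k=2: a=1, p=34, q=3

34/3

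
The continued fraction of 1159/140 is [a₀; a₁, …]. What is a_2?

1159 = 8·140 + 39   →  a_0 = 8
140 = 3·39 + 23   →  a_1 = 3
39 = 1·23 + 16   →  a_2 = 1

1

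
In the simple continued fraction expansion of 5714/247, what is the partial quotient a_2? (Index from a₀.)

5714 = 23·247 + 33   →  a_0 = 23
247 = 7·33 + 16   →  a_1 = 7
33 = 2·16 + 1   →  a_2 = 2

2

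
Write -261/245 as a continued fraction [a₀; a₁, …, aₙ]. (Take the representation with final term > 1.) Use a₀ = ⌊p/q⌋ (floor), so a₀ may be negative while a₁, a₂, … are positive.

[-2; 1, 14, 3, 5]

-261 = -2·245 + 229
245 = 1·229 + 16
229 = 14·16 + 5
16 = 3·5 + 1
5 = 5·1 + 0  (stop)
So -261/245 = [-2; 1, 14, 3, 5].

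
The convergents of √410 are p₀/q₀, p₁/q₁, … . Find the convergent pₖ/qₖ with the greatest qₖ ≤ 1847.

13121/648

√410 = [20; 4, 40, …] (period length 2).
Convergents:
  p_0/q_0 = 20/1
  p_1/q_1 = 81/4
  p_2/q_2 = 3260/161
  p_3/q_3 = 13121/648
  p_4/q_4 = 528100/26081
q_3 = 648 ≤ 1847 < 26081 = q_4, so the answer is 13121/648.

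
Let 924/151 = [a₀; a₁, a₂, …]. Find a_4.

1

924 = 6·151 + 18   →  a_0 = 6
151 = 8·18 + 7   →  a_1 = 8
18 = 2·7 + 4   →  a_2 = 2
7 = 1·4 + 3   →  a_3 = 1
4 = 1·3 + 1   →  a_4 = 1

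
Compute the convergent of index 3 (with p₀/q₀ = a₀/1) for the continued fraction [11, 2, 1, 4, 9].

159/14

Using pₖ = aₖpₖ₋₁ + pₖ₋₂, qₖ = aₖqₖ₋₁ + qₖ₋₂ (with p₋₁=1, p₋₂=0, q₋₁=0, q₋₂=1):
  k=0: a=11, p=11, q=1
  k=1: a=2, p=23, q=2
  k=2: a=1, p=34, q=3
  k=3: a=4, p=159, q=14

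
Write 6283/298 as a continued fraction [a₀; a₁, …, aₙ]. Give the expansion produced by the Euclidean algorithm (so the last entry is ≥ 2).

6283 = 21*298 + 25
298 = 11*25 + 23
25 = 1*23 + 2
23 = 11*2 + 1
2 = 2*1 + 0  (stop)
So 6283/298 = [21; 11, 1, 11, 2].

[21; 11, 1, 11, 2]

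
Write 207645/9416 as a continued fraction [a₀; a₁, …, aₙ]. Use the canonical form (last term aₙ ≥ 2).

207645 = 22×9416 + 493
9416 = 19×493 + 49
493 = 10×49 + 3
49 = 16×3 + 1
3 = 3×1 + 0  (stop)
So 207645/9416 = [22; 19, 10, 16, 3].

[22; 19, 10, 16, 3]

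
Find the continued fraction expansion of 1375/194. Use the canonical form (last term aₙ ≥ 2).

[7; 11, 2, 2, 3]

1375 = 7·194 + 17
194 = 11·17 + 7
17 = 2·7 + 3
7 = 2·3 + 1
3 = 3·1 + 0  (stop)
So 1375/194 = [7; 11, 2, 2, 3].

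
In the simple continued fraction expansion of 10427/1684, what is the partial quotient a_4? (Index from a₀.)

10427 = 6·1684 + 323   →  a_0 = 6
1684 = 5·323 + 69   →  a_1 = 5
323 = 4·69 + 47   →  a_2 = 4
69 = 1·47 + 22   →  a_3 = 1
47 = 2·22 + 3   →  a_4 = 2

2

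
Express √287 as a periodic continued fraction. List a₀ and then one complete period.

a₀ = ⌊√287⌋ = 16.
With m₀=0, d₀=1 and mₖ₊₁ = dₖaₖ − mₖ, dₖ₊₁ = (n − mₖ₊₁²)/dₖ, aₖ₊₁ = ⌊(a₀+mₖ₊₁)/dₖ₊₁⌋:
  k=1: m=16, d=31, a=1
  k=2: m=15, d=2, a=15
  k=3: m=15, d=31, a=1
  k=4: m=16, d=1, a=32
d=1 and a=2a₀=32 at k=4, so the next step gives (m, d) = (16, 31) again — its k=1 value — and the period has length 4.

[16; 1, 15, 1, 32]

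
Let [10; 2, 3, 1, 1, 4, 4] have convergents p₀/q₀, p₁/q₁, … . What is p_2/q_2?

73/7

Using pₖ = aₖpₖ₋₁ + pₖ₋₂, qₖ = aₖqₖ₋₁ + qₖ₋₂ (with p₋₁=1, p₋₂=0, q₋₁=0, q₋₂=1):
  k=0: a=10, p=10, q=1
  k=1: a=2, p=21, q=2
  k=2: a=3, p=73, q=7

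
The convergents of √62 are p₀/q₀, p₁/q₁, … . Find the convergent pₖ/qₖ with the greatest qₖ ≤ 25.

63/8

√62 = [7; 1, 6, 1, 14, …] (period length 4).
Convergents:
  p_0/q_0 = 7/1
  p_1/q_1 = 8/1
  p_2/q_2 = 55/7
  p_3/q_3 = 63/8
  p_4/q_4 = 937/119
q_3 = 8 ≤ 25 < 119 = q_4, so the answer is 63/8.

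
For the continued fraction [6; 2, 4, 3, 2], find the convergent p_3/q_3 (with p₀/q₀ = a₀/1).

187/29

Using pₖ = aₖpₖ₋₁ + pₖ₋₂, qₖ = aₖqₖ₋₁ + qₖ₋₂ (with p₋₁=1, p₋₂=0, q₋₁=0, q₋₂=1):
  k=0: a=6, p=6, q=1
  k=1: a=2, p=13, q=2
  k=2: a=4, p=58, q=9
  k=3: a=3, p=187, q=29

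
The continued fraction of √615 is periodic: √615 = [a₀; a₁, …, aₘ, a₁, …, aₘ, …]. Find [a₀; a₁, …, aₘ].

a₀ = ⌊√615⌋ = 24.
With m₀=0, d₀=1 and mₖ₊₁ = dₖaₖ − mₖ, dₖ₊₁ = (n − mₖ₊₁²)/dₖ, aₖ₊₁ = ⌊(a₀+mₖ₊₁)/dₖ₊₁⌋:
  k=1: m=24, d=39, a=1
  k=2: m=15, d=10, a=3
  k=3: m=15, d=39, a=1
  k=4: m=24, d=1, a=48
d=1 and a=2a₀=48 at k=4, so the next step gives (m, d) = (24, 39) again — its k=1 value — and the period has length 4.

[24; 1, 3, 1, 48]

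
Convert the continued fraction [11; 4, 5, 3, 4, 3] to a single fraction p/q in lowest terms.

Using pₖ = aₖpₖ₋₁ + pₖ₋₂ and qₖ = aₖqₖ₋₁ + qₖ₋₂:
  k=0: a=11, p=11, q=1
  k=1: a=4, p=45, q=4
  k=2: a=5, p=236, q=21
  k=3: a=3, p=753, q=67
  k=4: a=4, p=3248, q=289
  k=5: a=3, p=10497, q=934

10497/934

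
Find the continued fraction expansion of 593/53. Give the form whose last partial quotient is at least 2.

[11; 5, 3, 3]

593 = 11*53 + 10
53 = 5*10 + 3
10 = 3*3 + 1
3 = 3*1 + 0  (stop)
So 593/53 = [11; 5, 3, 3].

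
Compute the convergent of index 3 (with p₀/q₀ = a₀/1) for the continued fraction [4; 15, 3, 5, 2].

Using pₖ = aₖpₖ₋₁ + pₖ₋₂, qₖ = aₖqₖ₋₁ + qₖ₋₂ (with p₋₁=1, p₋₂=0, q₋₁=0, q₋₂=1):
  k=0: a=4, p=4, q=1
  k=1: a=15, p=61, q=15
  k=2: a=3, p=187, q=46
  k=3: a=5, p=996, q=245

996/245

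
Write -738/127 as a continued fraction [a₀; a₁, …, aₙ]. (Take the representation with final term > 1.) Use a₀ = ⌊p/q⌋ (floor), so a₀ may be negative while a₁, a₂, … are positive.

-738 = -6·127 + 24
127 = 5·24 + 7
24 = 3·7 + 3
7 = 2·3 + 1
3 = 3·1 + 0  (stop)
So -738/127 = [-6; 5, 3, 2, 3].

[-6; 5, 3, 2, 3]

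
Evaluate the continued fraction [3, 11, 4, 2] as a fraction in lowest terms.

312/101

Using pₖ = aₖpₖ₋₁ + pₖ₋₂ and qₖ = aₖqₖ₋₁ + qₖ₋₂:
  k=0: a=3, p=3, q=1
  k=1: a=11, p=34, q=11
  k=2: a=4, p=139, q=45
  k=3: a=2, p=312, q=101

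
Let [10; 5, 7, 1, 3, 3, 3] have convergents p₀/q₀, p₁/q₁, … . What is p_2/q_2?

Using pₖ = aₖpₖ₋₁ + pₖ₋₂, qₖ = aₖqₖ₋₁ + qₖ₋₂ (with p₋₁=1, p₋₂=0, q₋₁=0, q₋₂=1):
  k=0: a=10, p=10, q=1
  k=1: a=5, p=51, q=5
  k=2: a=7, p=367, q=36

367/36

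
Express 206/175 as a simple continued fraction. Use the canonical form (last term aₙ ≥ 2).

206 = 1*175 + 31
175 = 5*31 + 20
31 = 1*20 + 11
20 = 1*11 + 9
11 = 1*9 + 2
9 = 4*2 + 1
2 = 2*1 + 0  (stop)
So 206/175 = [1; 5, 1, 1, 1, 4, 2].

[1; 5, 1, 1, 1, 4, 2]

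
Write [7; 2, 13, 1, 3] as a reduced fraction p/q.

853/114

Fold from the inside: start with 3/1.
  1 + 1/3 = 4/3
  13 + 3/4 = 55/4
  2 + 4/55 = 114/55
  7 + 55/114 = 853/114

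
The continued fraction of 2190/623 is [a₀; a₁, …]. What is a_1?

2190 = 3·623 + 321   →  a_0 = 3
623 = 1·321 + 302   →  a_1 = 1

1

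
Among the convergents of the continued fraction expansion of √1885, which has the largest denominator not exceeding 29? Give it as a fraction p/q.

√1885 = [43; 2, 2, 2, 86, …] (period length 4).
Convergents:
  p_0/q_0 = 43/1
  p_1/q_1 = 87/2
  p_2/q_2 = 217/5
  p_3/q_3 = 521/12
  p_4/q_4 = 45023/1037
q_3 = 12 ≤ 29 < 1037 = q_4, so the answer is 521/12.

521/12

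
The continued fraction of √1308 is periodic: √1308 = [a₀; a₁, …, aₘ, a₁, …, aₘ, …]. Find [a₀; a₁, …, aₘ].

a₀ = ⌊√1308⌋ = 36.
With m₀=0, d₀=1 and mₖ₊₁ = dₖaₖ − mₖ, dₖ₊₁ = (n − mₖ₊₁²)/dₖ, aₖ₊₁ = ⌊(a₀+mₖ₊₁)/dₖ₊₁⌋:
  k=1: m=36, d=12, a=6
  k=2: m=36, d=1, a=72
d=1 and a=2a₀=72 at k=2, so the next step gives (m, d) = (36, 12) again — its k=1 value — and the period has length 2.

[36; 6, 72]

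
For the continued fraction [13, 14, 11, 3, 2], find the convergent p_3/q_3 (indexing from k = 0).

6261/479

Using pₖ = aₖpₖ₋₁ + pₖ₋₂, qₖ = aₖqₖ₋₁ + qₖ₋₂ (with p₋₁=1, p₋₂=0, q₋₁=0, q₋₂=1):
  k=0: a=13, p=13, q=1
  k=1: a=14, p=183, q=14
  k=2: a=11, p=2026, q=155
  k=3: a=3, p=6261, q=479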